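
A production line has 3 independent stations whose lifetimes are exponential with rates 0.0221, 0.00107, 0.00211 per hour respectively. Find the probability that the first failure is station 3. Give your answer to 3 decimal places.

The time to first failure is exponential with rate Σλ = 0.0221 + 0.00107 + 0.00211 = 0.02528.
P(station 3 first) = λ_3/Σλ = 0.00211/0.02528 ≈ 0.083.

0.083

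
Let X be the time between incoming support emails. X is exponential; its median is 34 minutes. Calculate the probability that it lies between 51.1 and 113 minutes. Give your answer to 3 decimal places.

For an exponential, median = ln(2)/λ, so λ = ln 2 / 34 = 0.0203867 per minute.
P(51.1 < X < 113) = e^(−λ·51.1) − e^(−λ·113) = 0.35283 − 0.09989 ≈ 0.253.

0.253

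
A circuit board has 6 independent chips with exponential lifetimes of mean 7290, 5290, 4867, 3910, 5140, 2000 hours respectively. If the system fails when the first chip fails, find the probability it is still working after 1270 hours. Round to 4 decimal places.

0.1523

The first failure time is exponential with rate Σλ_i = 1/7290 + 1/5290 + 1/4867 + 1/3910 + 1/5140 + 1/2000 = 0.00148198 per hour.
P(min > 1270) = e^(−0.00148198·1270) = e^(−1.8821) ≈ 0.1523.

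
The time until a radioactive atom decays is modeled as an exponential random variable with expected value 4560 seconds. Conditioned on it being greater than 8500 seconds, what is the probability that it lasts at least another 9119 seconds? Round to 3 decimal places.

The rate is λ = 1/4560 = 0.000219298 per second.
By the memoryless property, P(X > 8500+9119 | X > 8500) = P(X > 9119).
P(X > 9119) = e^(−1.9998) ≈ 0.135.

0.135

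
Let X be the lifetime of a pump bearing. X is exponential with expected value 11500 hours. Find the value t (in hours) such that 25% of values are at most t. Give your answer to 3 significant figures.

3310

The rate is λ = 1/11500 = 0.0000869565 per hour.
Set 1 − e^(−λt) = 0.25, so t = −ln(0.75)/λ = 0.28768/0.0000869565 ≈ 3308.34 hours.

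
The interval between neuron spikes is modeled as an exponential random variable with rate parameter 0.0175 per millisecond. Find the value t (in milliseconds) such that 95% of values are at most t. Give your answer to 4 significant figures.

171.2

Set 1 − e^(−λt) = 0.95, so t = −ln(0.05)/λ = 2.9957/0.0175 ≈ 171.185 milliseconds.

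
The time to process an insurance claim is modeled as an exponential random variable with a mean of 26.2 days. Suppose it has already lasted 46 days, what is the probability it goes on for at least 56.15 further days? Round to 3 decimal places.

0.117

The rate is λ = 1/26.2 = 0.0381679 per day.
The exponential is memoryless, so the remaining time is again Exp(λ): the condition X > 46 is irrelevant.
P(X > 56.15) = e^(−2.1431) ≈ 0.117.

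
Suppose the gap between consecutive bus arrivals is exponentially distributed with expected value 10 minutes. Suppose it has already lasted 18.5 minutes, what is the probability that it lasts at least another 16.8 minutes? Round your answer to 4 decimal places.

0.1864

The rate is λ = 1/10 = 0.1 per minute.
By the memoryless property, P(X > 18.5+16.8 | X > 18.5) = P(X > 16.8).
P(X > 16.8) = e^(−1.68) ≈ 0.1864.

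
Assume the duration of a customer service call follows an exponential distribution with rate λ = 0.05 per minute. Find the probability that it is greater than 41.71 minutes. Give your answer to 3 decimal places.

0.124

P(X > 41.71) = e^(−λ·41.71) = e^(−2.0855) ≈ 0.124.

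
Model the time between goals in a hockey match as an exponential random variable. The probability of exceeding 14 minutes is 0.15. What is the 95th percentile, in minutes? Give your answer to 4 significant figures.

22.11

e^(−λ·14) = 0.15 ⇒ λ = −ln(0.15)/14 = 0.135509.
95th percentile: 1 − e^(−λt) = 0.95, t = −ln(0.05)/λ = 22.1073 minutes.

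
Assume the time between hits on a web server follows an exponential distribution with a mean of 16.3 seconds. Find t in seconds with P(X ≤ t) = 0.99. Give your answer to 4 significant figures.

The rate is λ = 1/16.3 = 0.0613497 per second.
Set 1 − e^(−λt) = 0.99, so t = −ln(0.01)/λ = 4.6052/0.0613497 ≈ 75.0643 seconds.

75.06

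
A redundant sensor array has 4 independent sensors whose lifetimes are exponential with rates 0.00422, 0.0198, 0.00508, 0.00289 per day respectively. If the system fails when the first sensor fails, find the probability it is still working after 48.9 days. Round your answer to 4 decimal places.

0.2092

The time to first failure is exponential with rate Σλ = 0.00422 + 0.0198 + 0.00508 + 0.00289 = 0.03199.
P(min > 48.9) = e^(−0.03199·48.9) = e^(−1.5643) ≈ 0.2092.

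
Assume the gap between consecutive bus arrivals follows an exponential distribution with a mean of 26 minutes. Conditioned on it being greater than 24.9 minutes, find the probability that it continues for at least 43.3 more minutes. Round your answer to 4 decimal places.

0.1891

The rate is λ = 1/26 = 0.0384615 per minute.
The exponential is memoryless, so the remaining time is again Exp(λ): the condition X > 24.9 is irrelevant.
P(X > 43.3) = e^(−1.6654) ≈ 0.1891.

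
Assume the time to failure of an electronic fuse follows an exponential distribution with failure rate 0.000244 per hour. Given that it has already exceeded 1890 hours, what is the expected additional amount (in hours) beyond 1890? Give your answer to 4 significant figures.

By memorylessness, the remaining amount past any threshold is again Exp(λ) with mean 1/λ = 4098.36 hours.

4098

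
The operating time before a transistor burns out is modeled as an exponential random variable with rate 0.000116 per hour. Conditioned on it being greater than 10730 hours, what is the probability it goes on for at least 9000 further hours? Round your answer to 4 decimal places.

0.3520

By the memoryless property, P(X > 10730+9000 | X > 10730) = P(X > 9000).
P(X > 9000) = e^(−1.044) ≈ 0.3520.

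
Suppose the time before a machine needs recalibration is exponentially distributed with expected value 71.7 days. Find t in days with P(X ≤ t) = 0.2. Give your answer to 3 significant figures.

The rate is λ = 1/71.7 = 0.013947 per day.
Set 1 − e^(−λt) = 0.2, so t = −ln(0.8)/λ = 0.22314/0.013947 ≈ 15.9994 days.

16.0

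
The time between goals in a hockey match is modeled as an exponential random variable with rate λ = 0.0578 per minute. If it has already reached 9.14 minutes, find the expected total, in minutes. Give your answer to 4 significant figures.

By memorylessness, E[X | X > 9.14] = 9.14 + 1/λ = 9.14 + 17.301 = 26.441 minutes.

26.44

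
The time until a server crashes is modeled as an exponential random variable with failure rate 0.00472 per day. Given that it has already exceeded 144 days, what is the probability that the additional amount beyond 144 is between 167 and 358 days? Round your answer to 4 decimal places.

0.2701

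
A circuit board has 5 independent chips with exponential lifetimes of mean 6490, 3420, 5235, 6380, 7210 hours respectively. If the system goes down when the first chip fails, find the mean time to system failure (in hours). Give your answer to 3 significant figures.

The first failure time is exponential with rate Σλ_i = 1/6490 + 1/3420 + 1/5235 + 1/6380 + 1/7210 = 0.000932939 per hour.
E[min] = 1/Σλ = 1/0.000932939 = 1071.88 hours.

1070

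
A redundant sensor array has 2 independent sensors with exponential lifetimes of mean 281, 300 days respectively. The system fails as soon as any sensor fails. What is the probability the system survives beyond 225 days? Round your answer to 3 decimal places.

The first failure time is exponential with rate Σλ_i = 1/281 + 1/300 = 0.00689205 per day.
P(min > 225) = e^(−0.00689205·225) = e^(−1.5507) ≈ 0.212.

0.212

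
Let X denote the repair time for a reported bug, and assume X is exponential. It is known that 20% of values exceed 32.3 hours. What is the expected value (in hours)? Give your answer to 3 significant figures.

20.1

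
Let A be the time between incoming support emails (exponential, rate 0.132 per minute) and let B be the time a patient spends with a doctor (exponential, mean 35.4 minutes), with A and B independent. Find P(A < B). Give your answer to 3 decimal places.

0.824

λ_1 = 0.132, λ_2 = 1/35.4 = 0.0282486.
For independent exponentials, P(A < B) = λ_1/(λ_1+λ_2) = 0.132/0.160249 ≈ 0.824.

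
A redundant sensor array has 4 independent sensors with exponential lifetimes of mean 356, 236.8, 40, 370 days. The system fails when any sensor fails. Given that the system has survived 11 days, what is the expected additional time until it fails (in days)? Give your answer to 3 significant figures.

First-failure rate Σλ = 1/356 + 1/236.8 + 1/40 + 1/370 = 0.0347347.
By memorylessness the expected residual is 1/Σλ = 28.7897 days, regardless of the 11 already elapsed.

28.8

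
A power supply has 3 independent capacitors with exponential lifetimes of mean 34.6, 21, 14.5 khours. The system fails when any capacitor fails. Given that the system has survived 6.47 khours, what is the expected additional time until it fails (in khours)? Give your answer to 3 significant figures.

6.87

First-failure rate Σλ = 1/34.6 + 1/21 + 1/14.5 = 0.145486.
By memorylessness the expected residual is 1/Σλ = 6.8735 khours, regardless of the 6.47 already elapsed.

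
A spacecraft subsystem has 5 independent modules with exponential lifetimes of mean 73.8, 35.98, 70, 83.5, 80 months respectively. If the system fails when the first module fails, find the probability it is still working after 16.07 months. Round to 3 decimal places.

0.276

The first failure time is exponential with rate Σλ_i = 1/73.8 + 1/35.98 + 1/70 + 1/83.5 + 1/80 = 0.0801051 per month.
P(min > 16.07) = e^(−0.0801051·16.07) = e^(−1.2873) ≈ 0.276.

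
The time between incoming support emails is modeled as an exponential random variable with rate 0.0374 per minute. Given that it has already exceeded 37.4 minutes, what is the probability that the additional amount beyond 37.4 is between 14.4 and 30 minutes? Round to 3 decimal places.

Memoryless: the residual past 37.4 is again Exp(λ).
P(14.4 < residual < 30) = e^(−λ·14.4) − e^(−λ·30) = 0.58359 − 0.32563 ≈ 0.258.

0.258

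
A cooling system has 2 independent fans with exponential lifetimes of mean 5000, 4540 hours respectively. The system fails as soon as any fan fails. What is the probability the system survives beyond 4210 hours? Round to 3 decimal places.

The first failure time is exponential with rate Σλ_i = 1/5000 + 1/4540 = 0.000420264 per hour.
P(min > 4210) = e^(−0.000420264·4210) = e^(−1.7693) ≈ 0.170.

0.170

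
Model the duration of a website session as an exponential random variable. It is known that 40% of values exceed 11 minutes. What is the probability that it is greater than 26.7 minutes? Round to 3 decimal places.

e^(−λ·11) = 0.40 ⇒ λ = −ln(0.40)/11 = 0.0832992.
P(X > 26.7) = e^(−0.0832992·26.7) = e^(−2.2241) ≈ 0.108.

0.108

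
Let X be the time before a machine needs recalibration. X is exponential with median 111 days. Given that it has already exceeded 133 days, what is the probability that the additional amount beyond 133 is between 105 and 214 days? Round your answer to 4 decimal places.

For an exponential, median = ln(2)/λ, so λ = ln 2 / 111 = 0.00624457 per day.
Memoryless: the residual past 133 is again Exp(λ).
P(105 < residual < 214) = e^(−λ·105) − e^(−λ·214) = 0.51909 − 0.26281 ≈ 0.2563.

0.2563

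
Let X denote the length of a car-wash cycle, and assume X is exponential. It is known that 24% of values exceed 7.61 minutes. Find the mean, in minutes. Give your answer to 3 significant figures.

5.33

e^(−λ·7.61) = 0.24 ⇒ λ = −ln(0.24)/7.61 = 0.187532.
Mean = 1/λ = 5.33243 minutes.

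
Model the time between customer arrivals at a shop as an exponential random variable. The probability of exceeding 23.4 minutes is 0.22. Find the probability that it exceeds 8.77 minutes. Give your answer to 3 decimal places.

e^(−λ·23.4) = 0.22 ⇒ λ = −ln(0.22)/23.4 = 0.0647063.
P(X > 8.77) = e^(−0.0647063·8.77) = e^(−0.56747) ≈ 0.567.

0.567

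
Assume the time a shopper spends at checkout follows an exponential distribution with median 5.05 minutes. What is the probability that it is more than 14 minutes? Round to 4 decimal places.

For an exponential, median = ln(2)/λ, so λ = ln 2 / 5.05 = 0.137257 per minute.
P(X > 14) = e^(−λ·14) = e^(−1.9216) ≈ 0.1464.

0.1464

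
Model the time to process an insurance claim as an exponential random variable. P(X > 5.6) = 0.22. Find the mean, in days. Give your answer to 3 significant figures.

e^(−λ·5.6) = 0.22 ⇒ λ = −ln(0.22)/5.6 = 0.27038.
Mean = 1/λ = 3.6985 days.

3.70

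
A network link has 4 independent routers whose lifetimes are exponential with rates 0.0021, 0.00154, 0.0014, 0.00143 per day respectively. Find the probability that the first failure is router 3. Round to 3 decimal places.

The time to first failure is exponential with rate Σλ = 0.0021 + 0.00154 + 0.0014 + 0.00143 = 0.00647.
P(router 3 first) = λ_3/Σλ = 0.0014/0.00647 ≈ 0.216.

0.216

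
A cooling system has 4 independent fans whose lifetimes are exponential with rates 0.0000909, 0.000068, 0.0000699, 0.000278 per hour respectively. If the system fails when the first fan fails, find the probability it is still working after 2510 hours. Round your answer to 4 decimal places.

The time to first failure is exponential with rate Σλ = 0.0000909 + 0.000068 + 0.0000699 + 0.000278 = 0.0005068.
P(min > 2510) = e^(−0.0005068·2510) = e^(−1.2721) ≈ 0.2803.

0.2803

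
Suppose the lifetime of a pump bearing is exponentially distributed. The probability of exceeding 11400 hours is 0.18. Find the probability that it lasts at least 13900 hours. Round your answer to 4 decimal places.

e^(−λ·11400) = 0.18 ⇒ λ = −ln(0.18)/11400 = 0.000150421.
P(X > 13900) = e^(−0.000150421·13900) = e^(−2.0909) ≈ 0.1236.

0.1236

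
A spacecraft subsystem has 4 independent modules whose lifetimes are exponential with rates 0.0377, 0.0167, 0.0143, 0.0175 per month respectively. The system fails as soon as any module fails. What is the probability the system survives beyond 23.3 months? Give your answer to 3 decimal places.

The time to first failure is exponential with rate Σλ = 0.0377 + 0.0167 + 0.0143 + 0.0175 = 0.0862.
P(min > 23.3) = e^(−0.0862·23.3) = e^(−2.0085) ≈ 0.134.

0.134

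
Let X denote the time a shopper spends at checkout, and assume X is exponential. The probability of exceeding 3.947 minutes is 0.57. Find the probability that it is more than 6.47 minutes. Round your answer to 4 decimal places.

0.3979

e^(−λ·3.947) = 0.57 ⇒ λ = −ln(0.57)/3.947 = 0.142417.
P(X > 6.47) = e^(−0.142417·6.47) = e^(−0.92144) ≈ 0.3979.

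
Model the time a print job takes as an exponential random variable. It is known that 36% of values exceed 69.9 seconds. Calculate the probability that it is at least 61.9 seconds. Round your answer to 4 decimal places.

0.4047

e^(−λ·69.9) = 0.36 ⇒ λ = −ln(0.36)/69.9 = 0.0146159.
P(X > 61.9) = e^(−0.0146159·61.9) = e^(−0.90472) ≈ 0.4047.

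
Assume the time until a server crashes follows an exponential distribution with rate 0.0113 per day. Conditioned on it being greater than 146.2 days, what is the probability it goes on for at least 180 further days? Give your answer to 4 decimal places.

0.1308

The exponential is memoryless, so the remaining time is again Exp(λ): the condition X > 146.2 is irrelevant.
P(X > 180) = e^(−2.034) ≈ 0.1308.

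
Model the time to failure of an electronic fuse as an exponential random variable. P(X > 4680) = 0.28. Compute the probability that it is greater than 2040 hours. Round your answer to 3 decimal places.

e^(−λ·4680) = 0.28 ⇒ λ = −ln(0.28)/4680 = 0.000272001.
P(X > 2040) = e^(−0.000272001·2040) = e^(−0.55488) ≈ 0.574.

0.574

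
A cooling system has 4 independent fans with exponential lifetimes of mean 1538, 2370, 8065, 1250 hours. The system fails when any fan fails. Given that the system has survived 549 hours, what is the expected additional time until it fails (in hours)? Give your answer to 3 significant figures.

First-failure rate Σλ = 1/1538 + 1/2370 + 1/8065 + 1/1250 = 0.00199613.
By memorylessness the expected residual is 1/Σλ = 500.97 hours, regardless of the 549 already elapsed.

501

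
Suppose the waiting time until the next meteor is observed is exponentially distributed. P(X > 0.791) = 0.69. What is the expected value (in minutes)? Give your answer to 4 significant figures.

2.132

e^(−λ·0.791) = 0.69 ⇒ λ = −ln(0.69)/0.791 = 0.469107.
Mean = 1/λ = 2.13171 minutes.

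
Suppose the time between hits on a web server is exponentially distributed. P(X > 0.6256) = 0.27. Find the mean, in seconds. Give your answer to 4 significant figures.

e^(−λ·0.6256) = 0.27 ⇒ λ = −ln(0.27)/0.6256 = 2.09292.
Mean = 1/λ = 0.4778 seconds.

0.4778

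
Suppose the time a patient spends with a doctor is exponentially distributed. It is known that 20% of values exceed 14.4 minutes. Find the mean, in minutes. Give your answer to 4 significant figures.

8.947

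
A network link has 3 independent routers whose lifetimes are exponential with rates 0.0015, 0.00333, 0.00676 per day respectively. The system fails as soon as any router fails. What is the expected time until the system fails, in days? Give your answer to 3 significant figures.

The time to first failure is exponential with rate Σλ = 0.0015 + 0.00333 + 0.00676 = 0.01159.
E[min] = 1/Σλ = 1/0.01159 = 86.2813 days.

86.3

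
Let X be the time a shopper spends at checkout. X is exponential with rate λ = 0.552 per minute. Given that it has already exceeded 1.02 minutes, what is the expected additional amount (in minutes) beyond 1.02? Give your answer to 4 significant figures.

By memorylessness, the remaining amount past any threshold is again Exp(λ) with mean 1/λ = 1.81159 minutes.

1.812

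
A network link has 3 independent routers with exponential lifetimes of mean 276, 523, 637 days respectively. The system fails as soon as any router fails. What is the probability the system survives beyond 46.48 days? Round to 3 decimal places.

The first failure time is exponential with rate Σλ_i = 1/276 + 1/523 + 1/637 = 0.00710509 per day.
P(min > 46.48) = e^(−0.00710509·46.48) = e^(−0.33024) ≈ 0.719.

0.719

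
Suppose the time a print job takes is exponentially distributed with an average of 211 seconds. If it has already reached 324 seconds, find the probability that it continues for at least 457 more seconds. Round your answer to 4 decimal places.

0.1146

The rate is λ = 1/211 = 0.00473934 per second.
P(X > s+t | X > s) = e^(−λ(s+t))/e^(−λs) = e^(−λt), independent of s = 324.
P(X > 457) = e^(−2.1659) ≈ 0.1146.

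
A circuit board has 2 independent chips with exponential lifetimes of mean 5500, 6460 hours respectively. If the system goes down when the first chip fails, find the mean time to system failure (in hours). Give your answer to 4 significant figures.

The first failure time is exponential with rate Σλ_i = 1/5500 + 1/6460 = 0.000336617 per hour.
E[min] = 1/Σλ = 1/0.000336617 = 2970.74 hours.

2971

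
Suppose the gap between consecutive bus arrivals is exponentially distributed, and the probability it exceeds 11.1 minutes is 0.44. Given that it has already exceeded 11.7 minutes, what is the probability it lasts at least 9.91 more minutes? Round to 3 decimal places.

0.480

From e^(−λ·11.1) = 0.44, λ = −ln(0.44)/11.1 = 0.0739622.
Memoryless: P(X > 11.7+9.91 | X > 11.7) = P(X > 9.91) = e^(−0.0739622·9.91) ≈ 0.480.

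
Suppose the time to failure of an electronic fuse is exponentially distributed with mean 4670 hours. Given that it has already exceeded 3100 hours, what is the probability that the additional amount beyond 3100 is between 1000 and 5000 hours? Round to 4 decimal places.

0.4645

The rate is λ = 1/4670 = 0.000214133 per hour.
Memoryless: the residual past 3100 is again Exp(λ).
P(1000 < residual < 5000) = e^(−λ·1000) − e^(−λ·5000) = 0.80724 − 0.34278 ≈ 0.4645.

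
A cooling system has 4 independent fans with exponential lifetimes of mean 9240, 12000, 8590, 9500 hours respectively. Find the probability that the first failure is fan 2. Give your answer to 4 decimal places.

0.2017

Rates: λ_i = 1/mean_i → 0.000108225, 0.0000833333, 0.000116414, 0.000105263; Σλ = 0.000413236.
P(fan 2 first) = λ_2/Σλ = 0.0000833333/0.000413236 ≈ 0.2017.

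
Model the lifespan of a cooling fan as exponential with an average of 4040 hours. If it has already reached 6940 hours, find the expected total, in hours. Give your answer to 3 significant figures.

The rate is λ = 1/4040 = 0.000247525 per hour.
By memorylessness, E[X | X > 6940] = 6940 + 1/λ = 6940 + 4040 = 10980 hours.

11000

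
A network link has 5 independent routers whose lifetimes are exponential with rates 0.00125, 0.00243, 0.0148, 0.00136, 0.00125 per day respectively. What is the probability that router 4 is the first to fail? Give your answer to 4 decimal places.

0.0645

The time to first failure is exponential with rate Σλ = 0.00125 + 0.00243 + 0.0148 + 0.00136 + 0.00125 = 0.02109.
P(router 4 first) = λ_4/Σλ = 0.00136/0.02109 ≈ 0.0645.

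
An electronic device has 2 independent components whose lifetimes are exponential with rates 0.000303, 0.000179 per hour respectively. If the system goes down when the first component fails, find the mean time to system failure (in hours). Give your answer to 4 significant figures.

2075

The time to first failure is exponential with rate Σλ = 0.000303 + 0.000179 = 0.000482.
E[min] = 1/Σλ = 1/0.000482 = 2074.69 hours.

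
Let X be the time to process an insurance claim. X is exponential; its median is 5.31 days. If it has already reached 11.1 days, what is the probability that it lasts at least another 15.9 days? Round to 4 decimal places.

For an exponential, median = ln(2)/λ, so λ = ln 2 / 5.31 = 0.130536 per day.
By the memoryless property, P(X > 11.1+15.9 | X > 11.1) = P(X > 15.9).
P(X > 15.9) = e^(−2.0755) ≈ 0.1255.

0.1255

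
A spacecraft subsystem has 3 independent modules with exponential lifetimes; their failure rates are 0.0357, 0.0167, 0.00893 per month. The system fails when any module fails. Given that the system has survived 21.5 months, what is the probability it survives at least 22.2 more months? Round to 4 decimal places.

0.2563

Time to first failure ~ Exp(Σλ) with Σλ = 0.06133.
By memorylessness, P(T > 21.5+22.2 | T > 21.5) = P(T > 22.2) = e^(−0.06133·22.2) ≈ 0.2563.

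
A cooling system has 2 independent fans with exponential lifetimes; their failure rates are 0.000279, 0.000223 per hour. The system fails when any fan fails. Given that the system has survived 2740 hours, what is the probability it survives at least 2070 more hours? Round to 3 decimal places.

0.354

Time to first failure ~ Exp(Σλ) with Σλ = 0.000502.
By memorylessness, P(T > 2740+2070 | T > 2740) = P(T > 2070) = e^(−0.000502·2070) ≈ 0.354.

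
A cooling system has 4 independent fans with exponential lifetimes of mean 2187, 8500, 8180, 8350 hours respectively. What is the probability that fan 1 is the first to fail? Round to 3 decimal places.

Rates: λ_i = 1/mean_i → 0.000457247, 0.000117647, 0.000122249, 0.00011976; Σλ = 0.000816904.
P(fan 1 first) = λ_1/Σλ = 0.000457247/0.000816904 ≈ 0.560.

0.560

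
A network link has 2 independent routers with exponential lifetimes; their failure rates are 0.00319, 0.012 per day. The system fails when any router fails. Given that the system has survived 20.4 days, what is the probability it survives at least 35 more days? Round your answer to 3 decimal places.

0.588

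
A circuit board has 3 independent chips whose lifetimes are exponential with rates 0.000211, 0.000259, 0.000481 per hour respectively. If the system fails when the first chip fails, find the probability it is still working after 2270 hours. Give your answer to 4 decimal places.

0.1155

The time to first failure is exponential with rate Σλ = 0.000211 + 0.000259 + 0.000481 = 0.000951.
P(min > 2270) = e^(−0.000951·2270) = e^(−2.1588) ≈ 0.1155.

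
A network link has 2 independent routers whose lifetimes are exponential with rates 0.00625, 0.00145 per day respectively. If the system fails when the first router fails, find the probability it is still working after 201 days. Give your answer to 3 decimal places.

0.213

The time to first failure is exponential with rate Σλ = 0.00625 + 0.00145 = 0.0077.
P(min > 201) = e^(−0.0077·201) = e^(−1.5477) ≈ 0.213.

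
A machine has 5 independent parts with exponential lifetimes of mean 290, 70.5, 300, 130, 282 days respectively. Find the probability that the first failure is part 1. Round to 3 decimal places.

0.107

Rates: λ_i = 1/mean_i → 0.00344828, 0.0141844, 0.00333333, 0.00769231, 0.0035461; Σλ = 0.0322044.
P(part 1 first) = λ_1/Σλ = 0.00344828/0.0322044 ≈ 0.107.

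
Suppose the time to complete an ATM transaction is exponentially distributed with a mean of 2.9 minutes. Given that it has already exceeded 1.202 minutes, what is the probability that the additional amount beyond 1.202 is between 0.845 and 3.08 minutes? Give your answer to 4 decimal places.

The rate is λ = 1/2.9 = 0.344828 per minute.
Memoryless: the residual past 1.202 is again Exp(λ).
P(0.845 < residual < 3.08) = e^(−λ·0.845) − e^(−λ·3.08) = 0.74723 − 0.34574 ≈ 0.4015.

0.4015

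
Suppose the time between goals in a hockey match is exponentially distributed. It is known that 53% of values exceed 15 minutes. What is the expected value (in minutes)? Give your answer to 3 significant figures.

23.6

e^(−λ·15) = 0.53 ⇒ λ = −ln(0.53)/15 = 0.0423252.
Mean = 1/λ = 23.6266 minutes.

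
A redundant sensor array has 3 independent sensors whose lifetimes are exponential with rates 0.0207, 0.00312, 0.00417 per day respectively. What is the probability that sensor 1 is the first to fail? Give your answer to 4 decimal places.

0.7395

The time to first failure is exponential with rate Σλ = 0.0207 + 0.00312 + 0.00417 = 0.02799.
P(sensor 1 first) = λ_1/Σλ = 0.0207/0.02799 ≈ 0.7395.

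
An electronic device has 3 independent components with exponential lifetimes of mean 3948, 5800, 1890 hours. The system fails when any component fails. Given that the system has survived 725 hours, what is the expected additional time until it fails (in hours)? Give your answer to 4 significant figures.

First-failure rate Σλ = 1/3948 + 1/5800 + 1/1890 = 0.000954807.
By memorylessness the expected residual is 1/Σλ = 1047.33 hours, regardless of the 725 already elapsed.

1047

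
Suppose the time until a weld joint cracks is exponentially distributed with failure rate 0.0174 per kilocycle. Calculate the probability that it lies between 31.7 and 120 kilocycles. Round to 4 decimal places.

P(31.7 < X < 120) = e^(−λ·31.7) − e^(−λ·120) = 0.57604 − 0.12393 ≈ 0.4521.

0.4521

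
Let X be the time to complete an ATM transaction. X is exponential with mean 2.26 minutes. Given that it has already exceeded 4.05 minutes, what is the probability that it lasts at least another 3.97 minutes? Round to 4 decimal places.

The rate is λ = 1/2.26 = 0.442478 per minute.
P(X > s+t | X > s) = e^(−λ(s+t))/e^(−λs) = e^(−λt), independent of s = 4.05.
P(X > 3.97) = e^(−1.7566) ≈ 0.1726.

0.1726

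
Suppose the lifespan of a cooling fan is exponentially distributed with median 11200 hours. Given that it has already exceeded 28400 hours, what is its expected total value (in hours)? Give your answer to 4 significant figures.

For an exponential, median = ln(2)/λ, so λ = ln 2 / 11200 = 0.0000618881 per hour.
By memorylessness, E[X | X > 28400] = 28400 + 1/λ = 28400 + 16158.2 = 44558.2 hours.

44560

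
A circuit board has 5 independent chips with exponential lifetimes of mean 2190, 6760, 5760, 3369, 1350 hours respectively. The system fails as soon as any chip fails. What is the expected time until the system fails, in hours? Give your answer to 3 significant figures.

The first failure time is exponential with rate Σλ_i = 1/2190 + 1/6760 + 1/5760 + 1/3369 + 1/1350 = 0.00181573 per hour.
E[min] = 1/Σλ = 1/0.00181573 = 550.744 hours.

551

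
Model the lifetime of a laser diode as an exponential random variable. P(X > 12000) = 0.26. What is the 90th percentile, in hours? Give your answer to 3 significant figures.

e^(−λ·12000) = 0.26 ⇒ λ = −ln(0.26)/12000 = 0.000112256.
90th percentile: 1 − e^(−λt) = 0.9, t = −ln(0.1)/λ = 20511.9 hours.

20500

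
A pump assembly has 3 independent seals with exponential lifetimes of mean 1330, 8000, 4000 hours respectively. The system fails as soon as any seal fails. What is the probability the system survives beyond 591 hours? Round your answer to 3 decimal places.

0.514

The first failure time is exponential with rate Σλ_i = 1/1330 + 1/8000 + 1/4000 = 0.00112688 per hour.
P(min > 591) = e^(−0.00112688·591) = e^(−0.66599) ≈ 0.514.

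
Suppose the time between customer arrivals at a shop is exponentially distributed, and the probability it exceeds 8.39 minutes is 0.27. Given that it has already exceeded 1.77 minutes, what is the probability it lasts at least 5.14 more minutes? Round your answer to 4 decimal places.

From e^(−λ·8.39) = 0.27, λ = −ln(0.27)/8.39 = 0.156059.
Memoryless: P(X > 1.77+5.14 | X > 1.77) = P(X > 5.14) = e^(−0.156059·5.14) ≈ 0.4484.

0.4484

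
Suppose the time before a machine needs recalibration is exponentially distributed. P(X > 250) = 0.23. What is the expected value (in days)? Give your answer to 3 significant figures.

170

e^(−λ·250) = 0.23 ⇒ λ = −ln(0.23)/250 = 0.0058787.
Mean = 1/λ = 170.106 days.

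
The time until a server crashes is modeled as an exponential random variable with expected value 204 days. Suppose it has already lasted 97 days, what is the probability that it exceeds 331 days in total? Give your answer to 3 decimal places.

The rate is λ = 1/204 = 0.00490196 per day.
By the memoryless property, P(X > 97+234 | X > 97) = P(X > 234).
P(X > 234) = e^(−1.1471) ≈ 0.318.

0.318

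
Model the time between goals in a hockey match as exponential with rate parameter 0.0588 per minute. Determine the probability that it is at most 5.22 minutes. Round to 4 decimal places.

P(X ≤ 5.22) = 1 − e^(−λ·5.22) = 1 − e^(−0.30694) ≈ 0.2643.

0.2643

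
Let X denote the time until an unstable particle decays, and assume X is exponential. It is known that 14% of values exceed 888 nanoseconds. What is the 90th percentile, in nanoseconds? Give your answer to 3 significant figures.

1040

e^(−λ·888) = 0.14 ⇒ λ = −ln(0.14)/888 = 0.00221409.
90th percentile: 1 − e^(−λt) = 0.9, t = −ln(0.1)/λ = 1039.97 nanoseconds.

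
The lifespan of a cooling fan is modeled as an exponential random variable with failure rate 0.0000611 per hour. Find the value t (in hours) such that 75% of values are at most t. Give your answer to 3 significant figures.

Set 1 − e^(−λt) = 0.75, so t = −ln(0.25)/λ = 1.3863/0.0000611 ≈ 22688.9 hours.

22700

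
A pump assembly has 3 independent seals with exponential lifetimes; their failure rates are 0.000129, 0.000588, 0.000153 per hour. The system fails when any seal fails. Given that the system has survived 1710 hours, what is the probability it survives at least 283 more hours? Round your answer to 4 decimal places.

0.7818

Time to first failure ~ Exp(Σλ) with Σλ = 0.00087.
By memorylessness, P(T > 1710+283 | T > 1710) = P(T > 283) = e^(−0.00087·283) ≈ 0.7818.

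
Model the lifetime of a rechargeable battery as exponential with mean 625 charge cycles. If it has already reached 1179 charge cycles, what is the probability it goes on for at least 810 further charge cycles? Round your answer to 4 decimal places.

0.2736

The rate is λ = 1/625 = 0.0016 per charge cycle.
The exponential is memoryless, so the remaining time is again Exp(λ): the condition X > 1179 is irrelevant.
P(X > 810) = e^(−1.296) ≈ 0.2736.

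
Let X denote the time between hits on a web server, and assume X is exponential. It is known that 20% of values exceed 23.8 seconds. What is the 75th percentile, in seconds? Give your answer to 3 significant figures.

20.5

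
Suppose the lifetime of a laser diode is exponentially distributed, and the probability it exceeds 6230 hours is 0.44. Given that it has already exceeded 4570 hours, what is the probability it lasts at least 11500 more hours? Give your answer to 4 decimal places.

From e^(−λ·6230) = 0.44, λ = −ln(0.44)/6230 = 0.000131779.
Memoryless: P(X > 4570+11500 | X > 4570) = P(X > 11500) = e^(−0.000131779·11500) ≈ 0.2197.

0.2197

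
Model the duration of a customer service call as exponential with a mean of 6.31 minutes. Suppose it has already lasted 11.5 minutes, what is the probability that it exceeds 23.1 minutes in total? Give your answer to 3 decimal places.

The rate is λ = 1/6.31 = 0.158479 per minute.
By the memoryless property, P(X > 11.5+11.6 | X > 11.5) = P(X > 11.6).
P(X > 11.6) = e^(−1.8384) ≈ 0.159.

0.159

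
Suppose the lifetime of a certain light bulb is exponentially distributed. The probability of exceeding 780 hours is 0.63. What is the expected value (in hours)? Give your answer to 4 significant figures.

1688

e^(−λ·780) = 0.63 ⇒ λ = −ln(0.63)/780 = 0.000592353.
Mean = 1/λ = 1688.18 hours.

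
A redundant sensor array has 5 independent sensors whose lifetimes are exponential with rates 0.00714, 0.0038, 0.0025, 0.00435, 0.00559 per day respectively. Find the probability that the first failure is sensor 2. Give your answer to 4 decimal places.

0.1625

The time to first failure is exponential with rate Σλ = 0.00714 + 0.0038 + 0.0025 + 0.00435 + 0.00559 = 0.02338.
P(sensor 2 first) = λ_2/Σλ = 0.0038/0.02338 ≈ 0.1625.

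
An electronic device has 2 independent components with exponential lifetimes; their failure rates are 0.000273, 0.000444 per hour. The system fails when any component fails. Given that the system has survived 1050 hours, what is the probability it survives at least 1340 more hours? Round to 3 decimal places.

0.383

Time to first failure ~ Exp(Σλ) with Σλ = 0.000717.
By memorylessness, P(T > 1050+1340 | T > 1050) = P(T > 1340) = e^(−0.000717·1340) ≈ 0.383.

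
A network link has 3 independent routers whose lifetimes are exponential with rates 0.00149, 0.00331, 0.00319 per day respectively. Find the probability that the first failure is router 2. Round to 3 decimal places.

0.414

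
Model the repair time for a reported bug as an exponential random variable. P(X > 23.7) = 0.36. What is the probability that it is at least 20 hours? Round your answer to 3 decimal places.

0.422

e^(−λ·23.7) = 0.36 ⇒ λ = −ln(0.36)/23.7 = 0.0431076.
P(X > 20) = e^(−0.0431076·20) = e^(−0.86215) ≈ 0.422.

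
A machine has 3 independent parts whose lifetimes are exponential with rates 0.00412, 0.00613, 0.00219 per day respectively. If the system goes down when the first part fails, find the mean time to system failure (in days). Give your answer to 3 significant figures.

The time to first failure is exponential with rate Σλ = 0.00412 + 0.00613 + 0.00219 = 0.01244.
E[min] = 1/Σλ = 1/0.01244 = 80.3859 days.

80.4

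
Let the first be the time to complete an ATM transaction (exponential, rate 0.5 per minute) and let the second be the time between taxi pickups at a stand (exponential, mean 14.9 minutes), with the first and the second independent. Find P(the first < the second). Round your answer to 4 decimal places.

λ_1 = 0.5, λ_2 = 1/14.9 = 0.0671141.
For independent exponentials, P(the first < the second) = λ_1/(λ_1+λ_2) = 0.5/0.567114 ≈ 0.8817.

0.8817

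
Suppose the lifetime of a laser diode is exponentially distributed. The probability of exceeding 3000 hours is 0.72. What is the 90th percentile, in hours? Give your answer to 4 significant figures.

e^(−λ·3000) = 0.72 ⇒ λ = −ln(0.72)/3000 = 0.000109501.
90th percentile: 1 − e^(−λt) = 0.9, t = −ln(0.1)/λ = 21027.9 hours.

21030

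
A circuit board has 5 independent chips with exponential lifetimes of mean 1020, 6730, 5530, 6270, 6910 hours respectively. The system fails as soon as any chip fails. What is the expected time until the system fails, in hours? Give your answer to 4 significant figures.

The first failure time is exponential with rate Σλ_i = 1/1020 + 1/6730 + 1/5530 + 1/6270 + 1/6910 = 0.00161402 per hour.
E[min] = 1/Σλ = 1/0.00161402 = 619.571 hours.

619.6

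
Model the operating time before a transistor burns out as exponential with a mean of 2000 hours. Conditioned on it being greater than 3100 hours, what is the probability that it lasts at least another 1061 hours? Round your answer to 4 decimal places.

The rate is λ = 1/2000 = 0.0005 per hour.
P(X > s+t | X > s) = e^(−λ(s+t))/e^(−λs) = e^(−λt), independent of s = 3100.
P(X > 1061) = e^(−0.5305) ≈ 0.5883.

0.5883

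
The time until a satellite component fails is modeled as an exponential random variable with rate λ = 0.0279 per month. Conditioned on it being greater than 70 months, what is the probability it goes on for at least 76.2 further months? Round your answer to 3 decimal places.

0.119

By the memoryless property, P(X > 70+76.2 | X > 70) = P(X > 76.2).
P(X > 76.2) = e^(−2.126) ≈ 0.119.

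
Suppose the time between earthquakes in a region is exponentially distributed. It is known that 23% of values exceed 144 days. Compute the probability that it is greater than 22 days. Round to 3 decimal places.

e^(−λ·144) = 0.23 ⇒ λ = −ln(0.23)/144 = 0.0102061.
P(X > 22) = e^(−0.0102061·22) = e^(−0.22453) ≈ 0.799.

0.799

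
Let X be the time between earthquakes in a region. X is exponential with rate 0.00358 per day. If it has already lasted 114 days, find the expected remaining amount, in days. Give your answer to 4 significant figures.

By memorylessness, the remaining amount past any threshold is again Exp(λ) with mean 1/λ = 279.33 days.

279.3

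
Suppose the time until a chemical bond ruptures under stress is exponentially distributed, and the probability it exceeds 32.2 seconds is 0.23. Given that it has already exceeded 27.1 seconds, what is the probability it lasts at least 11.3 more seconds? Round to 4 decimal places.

0.5970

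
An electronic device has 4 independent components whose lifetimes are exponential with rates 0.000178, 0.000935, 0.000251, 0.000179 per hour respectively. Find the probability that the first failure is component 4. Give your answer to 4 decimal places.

0.1160

The time to first failure is exponential with rate Σλ = 0.000178 + 0.000935 + 0.000251 + 0.000179 = 0.001543.
P(component 4 first) = λ_4/Σλ = 0.000179/0.001543 ≈ 0.1160.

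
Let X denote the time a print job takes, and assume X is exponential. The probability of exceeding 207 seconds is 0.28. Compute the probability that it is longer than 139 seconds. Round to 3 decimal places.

e^(−λ·207) = 0.28 ⇒ λ = −ln(0.28)/207 = 0.00614959.
P(X > 139) = e^(−0.00614959·139) = e^(−0.85479) ≈ 0.425.

0.425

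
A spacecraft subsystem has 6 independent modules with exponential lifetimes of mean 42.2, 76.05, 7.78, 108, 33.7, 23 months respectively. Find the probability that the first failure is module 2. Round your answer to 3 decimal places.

0.053

Rates: λ_i = 1/mean_i → 0.0236967, 0.0131492, 0.128535, 0.00925926, 0.0296736, 0.0434783; Σλ = 0.247792.
P(module 2 first) = λ_2/Σλ = 0.0131492/0.247792 ≈ 0.053.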